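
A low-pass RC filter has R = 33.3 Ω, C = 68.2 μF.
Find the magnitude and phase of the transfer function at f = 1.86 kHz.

Step 1 — Angular frequency: ω = 2π·1860 = 1.169e+04 rad/s.
Step 2 — Transfer function: H(jω) = 1/(1 + jωRC).
Step 3 — Denominator: 1 + jωRC = 1 + j·1.169e+04·33.3·6.82e-05 = 1 + j26.54.
Step 4 — H = 0.001418 - j0.03762.
Step 5 — Magnitude: |H| = 0.03765 (-28.5 dB); phase: φ = -87.8°.

|H| = 0.03765 (-28.5 dB), φ = -87.8°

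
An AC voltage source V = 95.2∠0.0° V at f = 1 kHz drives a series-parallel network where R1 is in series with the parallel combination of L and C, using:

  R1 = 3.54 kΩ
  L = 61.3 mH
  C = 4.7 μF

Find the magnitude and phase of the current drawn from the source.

Step 1 — Angular frequency: ω = 2π·f = 2π·1000 = 6283 rad/s.
Step 2 — Component impedances:
  R1: Z = R = 3540 Ω
  L: Z = jωL = j·6283·0.0613 = 0 + j385.2 Ω
  C: Z = 1/(jωC) = -j/(ω·C) = 0 - j33.86 Ω
Step 3 — Parallel branch: L || C = 1/(1/L + 1/C) = 0 - j37.13 Ω.
Step 4 — Series with R1: Z_total = R1 + (L || C) = 3540 - j37.13 Ω = 3540∠-0.6° Ω.
Step 5 — Source phasor: V = 95.2∠0.0° V = 95.2 V.
Step 6 — Ohm's law: I = V / Z_total = (95.2) / (3540 - j37.13) = 0.02689 + j0.000282 A.
Step 7 — Convert to polar: |I| = 0.02689 A, ∠I = 0.6°.

I = 0.02689∠0.6° A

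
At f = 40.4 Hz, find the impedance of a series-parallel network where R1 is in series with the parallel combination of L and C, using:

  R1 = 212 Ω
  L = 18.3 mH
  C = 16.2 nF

Step 1 — Angular frequency: ω = 2π·f = 2π·40.4 = 253.8 rad/s.
Step 2 — Component impedances:
  R1: Z = R = 212 Ω
  L: Z = jωL = j·253.8·0.0183 = 0 + j4.645 Ω
  C: Z = 1/(jωC) = -j/(ω·C) = 0 - j2.432e+05 Ω
Step 3 — Parallel branch: L || C = 1/(1/L + 1/C) = 0 + j4.645 Ω.
Step 4 — Series with R1: Z_total = R1 + (L || C) = 212 + j4.645 Ω = 212.1∠1.3° Ω.

Z = 212 + j4.645 Ω = 212.1∠1.3° Ω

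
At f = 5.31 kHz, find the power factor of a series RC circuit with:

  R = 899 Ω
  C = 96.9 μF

Step 1 — Angular frequency: ω = 2π·f = 2π·5310 = 3.336e+04 rad/s.
Step 2 — Component impedances:
  R: Z = R = 899 Ω
  C: Z = 1/(jωC) = -j/(ω·C) = 0 - j0.3093 Ω
Step 3 — Series combination: Z_total = R + C = 899 - j0.3093 Ω = 899∠-0.0° Ω.
Step 4 — Power factor: PF = cos(φ) = Re(Z)/|Z| = 899/899 = 1.
Step 5 — Type: Im(Z) = -0.3093 ⇒ leading (phase φ = -0.0°).

PF = 1 (leading, φ = -0.0°)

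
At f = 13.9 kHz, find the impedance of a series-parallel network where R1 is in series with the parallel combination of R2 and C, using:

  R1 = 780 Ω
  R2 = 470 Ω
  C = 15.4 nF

Step 1 — Angular frequency: ω = 2π·f = 2π·1.39e+04 = 8.734e+04 rad/s.
Step 2 — Component impedances:
  R1: Z = R = 780 Ω
  R2: Z = R = 470 Ω
  C: Z = 1/(jωC) = -j/(ω·C) = 0 - j743.5 Ω
Step 3 — Parallel branch: R2 || C = 1/(1/R2 + 1/C) = 335.8 - j212.3 Ω.
Step 4 — Series with R1: Z_total = R1 + (R2 || C) = 1116 - j212.3 Ω = 1136∠-10.8° Ω.

Z = 1116 - j212.3 Ω = 1136∠-10.8° Ω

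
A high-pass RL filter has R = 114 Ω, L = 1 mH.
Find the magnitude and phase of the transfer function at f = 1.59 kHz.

Step 1 — Angular frequency: ω = 2π·1590 = 9990 rad/s.
Step 2 — Transfer function: H(jω) = jωL/(R + jωL).
Step 3 — Numerator jωL = j·9.99; denominator R + jωL = 114 + j9.99.
Step 4 — H = 0.007621 + j0.08697.
Step 5 — Magnitude: |H| = 0.0873 (-21.2 dB); phase: φ = 85.0°.

|H| = 0.0873 (-21.2 dB), φ = 85.0°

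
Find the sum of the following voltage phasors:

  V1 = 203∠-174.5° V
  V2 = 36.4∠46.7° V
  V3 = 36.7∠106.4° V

Step 1 — Convert each phasor to rectangular form:
  V1 = 203·(cos(-174.5°) + j·sin(-174.5°)) = -202.1 - j19.46 V
  V2 = 36.4·(cos(46.7°) + j·sin(46.7°)) = 24.96 + j26.49 V
  V3 = 36.7·(cos(106.4°) + j·sin(106.4°)) = -10.36 + j35.21 V
Step 2 — Sum components: V_total = -187.5 + j42.24 V.
Step 3 — Convert to polar: |V_total| = 192.2 V, ∠V_total = 167.3°.

V_total = 192.2∠167.3° V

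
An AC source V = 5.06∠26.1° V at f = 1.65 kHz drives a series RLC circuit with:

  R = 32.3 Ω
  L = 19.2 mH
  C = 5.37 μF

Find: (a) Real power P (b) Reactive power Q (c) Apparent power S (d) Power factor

Step 1 — Angular frequency: ω = 2π·f = 2π·1650 = 1.037e+04 rad/s.
Step 2 — Component impedances:
  R: Z = R = 32.3 Ω
  L: Z = jωL = j·1.037e+04·0.0192 = 0 + j199.1 Ω
  C: Z = 1/(jωC) = -j/(ω·C) = 0 - j17.96 Ω
Step 3 — Series combination: Z_total = R + L + C = 32.3 + j181.1 Ω = 183.9∠79.9° Ω.
Step 4 — Source phasor: V = 5.06∠26.1° V = 4.544 + j2.226 V.
Step 5 — Current: I = V / Z = 0.01625 - j0.02219 A = 0.02751∠-53.8° A.
Step 6 — Complex power: S = V·I* = 0.02444 + j0.137 VA.
Step 7 — Real power: P = Re(S) = 0.02444 W.
Step 8 — Reactive power: Q = Im(S) = 0.137 VAR.
Step 9 — Apparent power: |S| = 0.1392 VA.
Step 10 — Power factor: PF = P/|S| = 0.1756 (lagging).

(a) P = 0.02444 W  (b) Q = 0.137 VAR  (c) S = 0.1392 VA  (d) PF = 0.1756 (lagging)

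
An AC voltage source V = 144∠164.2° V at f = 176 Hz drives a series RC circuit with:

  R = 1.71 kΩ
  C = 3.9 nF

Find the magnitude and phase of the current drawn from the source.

Step 1 — Angular frequency: ω = 2π·f = 2π·176 = 1106 rad/s.
Step 2 — Component impedances:
  R: Z = R = 1710 Ω
  C: Z = 1/(jωC) = -j/(ω·C) = 0 - j2.319e+05 Ω
Step 3 — Series combination: Z_total = R + C = 1710 - j2.319e+05 Ω = 2.319e+05∠-89.6° Ω.
Step 4 — Source phasor: V = 144∠164.2° V = -138.6 + j39.21 V.
Step 5 — Ohm's law: I = V / Z_total = (-138.6 + j39.21) / (1710 - j2.319e+05) = -0.0001735 - j0.0005963 A.
Step 6 — Convert to polar: |I| = 0.000621 A, ∠I = -106.2°.

I = 0.000621∠-106.2° A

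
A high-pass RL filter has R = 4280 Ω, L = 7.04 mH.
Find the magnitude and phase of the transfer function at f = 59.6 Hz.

Step 1 — Angular frequency: ω = 2π·59.6 = 374.5 rad/s.
Step 2 — Transfer function: H(jω) = jωL/(R + jωL).
Step 3 — Numerator jωL = j·2.636; denominator R + jωL = 4280 + j2.636.
Step 4 — H = 3.794e-07 + j0.000616.
Step 5 — Magnitude: |H| = 0.000616 (-64.2 dB); phase: φ = 90.0°.

|H| = 0.000616 (-64.2 dB), φ = 90.0°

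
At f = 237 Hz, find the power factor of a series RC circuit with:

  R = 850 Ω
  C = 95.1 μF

Step 1 — Angular frequency: ω = 2π·f = 2π·237 = 1489 rad/s.
Step 2 — Component impedances:
  R: Z = R = 850 Ω
  C: Z = 1/(jωC) = -j/(ω·C) = 0 - j7.061 Ω
Step 3 — Series combination: Z_total = R + C = 850 - j7.061 Ω = 850∠-0.5° Ω.
Step 4 — Power factor: PF = cos(φ) = Re(Z)/|Z| = 850/850 = 1.
Step 5 — Type: Im(Z) = -7.061 ⇒ leading (phase φ = -0.5°).

PF = 1 (leading, φ = -0.5°)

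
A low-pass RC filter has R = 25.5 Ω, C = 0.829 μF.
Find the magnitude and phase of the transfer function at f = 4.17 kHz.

Step 1 — Angular frequency: ω = 2π·4170 = 2.62e+04 rad/s.
Step 2 — Transfer function: H(jω) = 1/(1 + jωRC).
Step 3 — Denominator: 1 + jωRC = 1 + j·2.62e+04·25.5·8.29e-07 = 1 + j0.5539.
Step 4 — H = 0.7652 - j0.4238.
Step 5 — Magnitude: |H| = 0.8748 (-1.2 dB); phase: φ = -29.0°.

|H| = 0.8748 (-1.2 dB), φ = -29.0°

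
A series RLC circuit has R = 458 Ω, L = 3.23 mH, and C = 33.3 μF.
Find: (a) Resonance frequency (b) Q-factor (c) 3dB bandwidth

Step 1 — Resonance: ω₀ = 1/√(LC) = 1/√(0.00323·3.33e-05) = 3049 rad/s.
Step 2 — f₀ = ω₀/(2π) = 485.3 Hz.
Step 3 — Series Q: Q = ω₀L/R = 3049·0.00323/458 = 0.0215.
Step 4 — Bandwidth: Δω = ω₀/Q = 1.418e+05 rad/s; BW = Δω/(2π) = 2.257e+04 Hz.

(a) f₀ = 485.3 Hz  (b) Q = 0.0215  (c) BW = 2.257e+04 Hz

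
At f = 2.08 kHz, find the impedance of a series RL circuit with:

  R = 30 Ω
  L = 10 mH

Step 1 — Angular frequency: ω = 2π·f = 2π·2080 = 1.307e+04 rad/s.
Step 2 — Component impedances:
  R: Z = R = 30 Ω
  L: Z = jωL = j·1.307e+04·0.01 = 0 + j130.7 Ω
Step 3 — Series combination: Z_total = R + L = 30 + j130.7 Ω = 134.1∠77.1° Ω.

Z = 30 + j130.7 Ω = 134.1∠77.1° Ω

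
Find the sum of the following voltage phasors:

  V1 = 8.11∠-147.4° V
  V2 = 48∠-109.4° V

Step 1 — Convert each phasor to rectangular form:
  V1 = 8.11·(cos(-147.4°) + j·sin(-147.4°)) = -6.832 - j4.369 V
  V2 = 48·(cos(-109.4°) + j·sin(-109.4°)) = -15.94 - j45.27 V
Step 2 — Sum components: V_total = -22.78 - j49.64 V.
Step 3 — Convert to polar: |V_total| = 54.62 V, ∠V_total = -114.6°.

V_total = 54.62∠-114.6° V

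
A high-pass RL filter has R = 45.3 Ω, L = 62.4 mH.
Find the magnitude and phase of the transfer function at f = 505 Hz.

Step 1 — Angular frequency: ω = 2π·505 = 3173 rad/s.
Step 2 — Transfer function: H(jω) = jωL/(R + jωL).
Step 3 — Numerator jωL = j·198; denominator R + jωL = 45.3 + j198.
Step 4 — H = 0.9503 + j0.2174.
Step 5 — Magnitude: |H| = 0.9748 (-0.2 dB); phase: φ = 12.9°.

|H| = 0.9748 (-0.2 dB), φ = 12.9°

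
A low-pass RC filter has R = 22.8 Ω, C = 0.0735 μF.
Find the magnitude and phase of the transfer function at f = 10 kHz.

Step 1 — Angular frequency: ω = 2π·1e+04 = 6.283e+04 rad/s.
Step 2 — Transfer function: H(jω) = 1/(1 + jωRC).
Step 3 — Denominator: 1 + jωRC = 1 + j·6.283e+04·22.8·7.35e-08 = 1 + j0.1053.
Step 4 — H = 0.989 - j0.1041.
Step 5 — Magnitude: |H| = 0.9945 (-0.0 dB); phase: φ = -6.0°.

|H| = 0.9945 (-0.0 dB), φ = -6.0°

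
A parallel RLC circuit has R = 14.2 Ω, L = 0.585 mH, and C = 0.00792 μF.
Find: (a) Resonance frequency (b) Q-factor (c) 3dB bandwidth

Step 1 — Resonance: ω₀ = 1/√(LC) = 1/√(0.000585·7.92e-09) = 4.646e+05 rad/s.
Step 2 — f₀ = ω₀/(2π) = 7.394e+04 Hz.
Step 3 — Parallel Q: Q = R/(ω₀L) = 14.2/(4.646e+05·0.000585) = 0.05225.
Step 4 — Bandwidth: Δω = ω₀/Q = 8.892e+06 rad/s; BW = Δω/(2π) = 1.415e+06 Hz.

(a) f₀ = 7.394e+04 Hz  (b) Q = 0.05225  (c) BW = 1.415e+06 Hz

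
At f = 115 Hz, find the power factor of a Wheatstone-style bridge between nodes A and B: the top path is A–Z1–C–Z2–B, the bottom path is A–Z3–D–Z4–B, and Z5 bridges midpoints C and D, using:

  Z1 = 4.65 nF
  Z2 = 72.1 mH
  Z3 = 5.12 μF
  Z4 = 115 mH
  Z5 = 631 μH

Step 1 — Angular frequency: ω = 2π·f = 2π·115 = 722.6 rad/s.
Step 2 — Component impedances:
  Z1: Z = 1/(jωC) = -j/(ω·C) = 0 - j2.976e+05 Ω
  Z2: Z = jωL = j·722.6·0.0721 = 0 + j52.1 Ω
  Z3: Z = 1/(jωC) = -j/(ω·C) = 0 - j270.3 Ω
  Z4: Z = jωL = j·722.6·0.115 = 0 + j83.1 Ω
  Z5: Z = jωL = j·722.6·0.000631 = 0 + j0.4559 Ω
Step 3 — Bridge requires nodal analysis (the Z5 bridge couples midpoints C and D, so the two paths cannot be reduced to a simple series/parallel combination). Setting node B to ground and injecting 1 A at node A, the 3-node admittance system at A, C, D solves to V_A = Z_AB = 0 - j237.9 Ω = 237.9∠-90.0° Ω.
Step 4 — Power factor: PF = cos(φ) = Re(Z)/|Z| = 0/237.9 = 0.
Step 5 — Type: Im(Z) = -237.9 ⇒ leading (phase φ = -90.0°).

PF = 0 (leading, φ = -90.0°)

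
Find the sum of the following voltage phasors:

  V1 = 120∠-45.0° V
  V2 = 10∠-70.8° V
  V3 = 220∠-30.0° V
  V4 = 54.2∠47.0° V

Step 1 — Convert each phasor to rectangular form:
  V1 = 120·(cos(-45.0°) + j·sin(-45.0°)) = 84.85 - j84.85 V
  V2 = 10·(cos(-70.8°) + j·sin(-70.8°)) = 3.289 - j9.444 V
  V3 = 220·(cos(-30.0°) + j·sin(-30.0°)) = 190.5 - j110 V
  V4 = 54.2·(cos(47.0°) + j·sin(47.0°)) = 36.96 + j39.64 V
Step 2 — Sum components: V_total = 315.6 - j164.7 V.
Step 3 — Convert to polar: |V_total| = 356 V, ∠V_total = -27.5°.

V_total = 356∠-27.5° V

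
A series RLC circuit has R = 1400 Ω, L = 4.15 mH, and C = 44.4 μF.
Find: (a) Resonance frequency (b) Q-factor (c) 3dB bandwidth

Step 1 — Resonance: ω₀ = 1/√(LC) = 1/√(0.00415·4.44e-05) = 2330 rad/s.
Step 2 — f₀ = ω₀/(2π) = 370.8 Hz.
Step 3 — Series Q: Q = ω₀L/R = 2330·0.00415/1400 = 0.006906.
Step 4 — Bandwidth: Δω = ω₀/Q = 3.373e+05 rad/s; BW = Δω/(2π) = 5.369e+04 Hz.

(a) f₀ = 370.8 Hz  (b) Q = 0.006906  (c) BW = 5.369e+04 Hz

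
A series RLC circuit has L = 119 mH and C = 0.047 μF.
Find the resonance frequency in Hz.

Step 1 — Resonance condition Im(Z)=0 gives ω₀ = 1/√(LC).
Step 2 — ω₀ = 1/√(0.119·4.7e-08) = 1.337e+04 rad/s.
Step 3 — f₀ = ω₀/(2π) = 2128 Hz.

f₀ = 2128 Hz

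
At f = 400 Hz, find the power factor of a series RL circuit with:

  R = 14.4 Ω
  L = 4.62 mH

Step 1 — Angular frequency: ω = 2π·f = 2π·400 = 2513 rad/s.
Step 2 — Component impedances:
  R: Z = R = 14.4 Ω
  L: Z = jωL = j·2513·0.00462 = 0 + j11.61 Ω
Step 3 — Series combination: Z_total = R + L = 14.4 + j11.61 Ω = 18.5∠38.9° Ω.
Step 4 — Power factor: PF = cos(φ) = Re(Z)/|Z| = 14.4/18.498 = 0.7785.
Step 5 — Type: Im(Z) = 11.61 ⇒ lagging (phase φ = 38.9°).

PF = 0.7785 (lagging, φ = 38.9°)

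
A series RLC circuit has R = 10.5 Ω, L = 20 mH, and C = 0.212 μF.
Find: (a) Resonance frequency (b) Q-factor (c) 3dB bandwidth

Step 1 — Resonance condition Im(Z)=0 gives ω₀ = 1/√(LC).
Step 2 — ω₀ = 1/√(0.02·2.12e-07) = 1.536e+04 rad/s.
Step 3 — f₀ = ω₀/(2π) = 2444 Hz.
Step 4 — Series Q: Q = ω₀L/R = 1.536e+04·0.02/10.5 = 29.25.
Step 5 — 3dB bandwidth: Δω = ω₀/Q = 525 rad/s; BW = Δω/(2π) = 83.56 Hz.

(a) f₀ = 2444 Hz  (b) Q = 29.25  (c) BW = 83.56 Hz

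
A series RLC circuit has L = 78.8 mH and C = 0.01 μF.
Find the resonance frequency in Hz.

Step 1 — Resonance condition Im(Z)=0 gives ω₀ = 1/√(LC).
Step 2 — ω₀ = 1/√(0.0788·1e-08) = 3.562e+04 rad/s.
Step 3 — f₀ = ω₀/(2π) = 5670 Hz.

f₀ = 5670 Hz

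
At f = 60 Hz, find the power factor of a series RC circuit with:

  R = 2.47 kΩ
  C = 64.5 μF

Step 1 — Angular frequency: ω = 2π·f = 2π·60 = 377 rad/s.
Step 2 — Component impedances:
  R: Z = R = 2470 Ω
  C: Z = 1/(jωC) = -j/(ω·C) = 0 - j41.13 Ω
Step 3 — Series combination: Z_total = R + C = 2470 - j41.13 Ω = 2470∠-1.0° Ω.
Step 4 — Power factor: PF = cos(φ) = Re(Z)/|Z| = 2470/2470.3 = 0.9999.
Step 5 — Type: Im(Z) = -41.13 ⇒ leading (phase φ = -1.0°).

PF = 0.9999 (leading, φ = -1.0°)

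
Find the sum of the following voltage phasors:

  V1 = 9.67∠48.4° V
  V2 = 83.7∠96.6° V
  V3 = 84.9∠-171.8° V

Step 1 — Convert each phasor to rectangular form:
  V1 = 9.67·(cos(48.4°) + j·sin(48.4°)) = 6.42 + j7.231 V
  V2 = 83.7·(cos(96.6°) + j·sin(96.6°)) = -9.62 + j83.15 V
  V3 = 84.9·(cos(-171.8°) + j·sin(-171.8°)) = -84.03 - j12.11 V
Step 2 — Sum components: V_total = -87.23 + j78.27 V.
Step 3 — Convert to polar: |V_total| = 117.2 V, ∠V_total = 138.1°.

V_total = 117.2∠138.1° V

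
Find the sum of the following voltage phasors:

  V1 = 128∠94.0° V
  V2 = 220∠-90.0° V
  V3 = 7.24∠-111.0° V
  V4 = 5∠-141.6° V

Step 1 — Convert each phasor to rectangular form:
  V1 = 128·(cos(94.0°) + j·sin(94.0°)) = -8.929 + j127.7 V
  V2 = 220·(cos(-90.0°) + j·sin(-90.0°)) = 0 - j220 V
  V3 = 7.24·(cos(-111.0°) + j·sin(-111.0°)) = -2.595 - j6.759 V
  V4 = 5·(cos(-141.6°) + j·sin(-141.6°)) = -3.918 - j3.106 V
Step 2 — Sum components: V_total = -15.44 - j102.2 V.
Step 3 — Convert to polar: |V_total| = 103.3 V, ∠V_total = -98.6°.

V_total = 103.3∠-98.6° V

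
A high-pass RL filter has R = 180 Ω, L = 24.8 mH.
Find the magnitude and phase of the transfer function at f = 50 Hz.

Step 1 — Angular frequency: ω = 2π·50 = 314.2 rad/s.
Step 2 — Transfer function: H(jω) = jωL/(R + jωL).
Step 3 — Numerator jωL = j·7.791; denominator R + jωL = 180 + j7.791.
Step 4 — H = 0.00187 + j0.0432.
Step 5 — Magnitude: |H| = 0.04324 (-27.3 dB); phase: φ = 87.5°.

|H| = 0.04324 (-27.3 dB), φ = 87.5°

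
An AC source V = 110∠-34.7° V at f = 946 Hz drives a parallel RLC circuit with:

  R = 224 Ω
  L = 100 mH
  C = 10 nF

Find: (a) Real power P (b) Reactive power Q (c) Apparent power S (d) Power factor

Step 1 — Angular frequency: ω = 2π·f = 2π·946 = 5944 rad/s.
Step 2 — Component impedances:
  R: Z = R = 224 Ω
  L: Z = jωL = j·5944·0.1 = 0 + j594.4 Ω
  C: Z = 1/(jωC) = -j/(ω·C) = 0 - j1.682e+04 Ω
Step 3 — Parallel combination: 1/Z_total = 1/R + 1/L + 1/C; Z_total = 197.9 + j71.93 Ω = 210.5∠20.0° Ω.
Step 4 — Source phasor: V = 110∠-34.7° V = 90.44 - j62.62 V.
Step 5 — Current: I = V / Z = 0.3021 - j0.4263 A = 0.5225∠-54.7° A.
Step 6 — Complex power: S = V·I* = 54.02 + j19.64 VA.
Step 7 — Real power: P = Re(S) = 54.02 W.
Step 8 — Reactive power: Q = Im(S) = 19.64 VAR.
Step 9 — Apparent power: |S| = 57.48 VA.
Step 10 — Power factor: PF = P/|S| = 0.9398 (lagging).

(a) P = 54.02 W  (b) Q = 19.64 VAR  (c) S = 57.48 VA  (d) PF = 0.9398 (lagging)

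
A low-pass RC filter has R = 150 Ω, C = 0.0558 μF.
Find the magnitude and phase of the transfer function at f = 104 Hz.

Step 1 — Angular frequency: ω = 2π·104 = 653.5 rad/s.
Step 2 — Transfer function: H(jω) = 1/(1 + jωRC).
Step 3 — Denominator: 1 + jωRC = 1 + j·653.5·150·5.58e-08 = 1 + j0.005469.
Step 4 — H = 1 - j0.005469.
Step 5 — Magnitude: |H| = 1 (-0.0 dB); phase: φ = -0.3°.

|H| = 1 (-0.0 dB), φ = -0.3°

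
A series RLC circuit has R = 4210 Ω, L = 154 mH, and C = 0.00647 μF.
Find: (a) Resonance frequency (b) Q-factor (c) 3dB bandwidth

Step 1 — Resonance: ω₀ = 1/√(LC) = 1/√(0.154·6.47e-09) = 3.168e+04 rad/s.
Step 2 — f₀ = ω₀/(2π) = 5042 Hz.
Step 3 — Series Q: Q = ω₀L/R = 3.168e+04·0.154/4210 = 1.159.
Step 4 — Bandwidth: Δω = ω₀/Q = 2.734e+04 rad/s; BW = Δω/(2π) = 4351 Hz.

(a) f₀ = 5042 Hz  (b) Q = 1.159  (c) BW = 4351 Hz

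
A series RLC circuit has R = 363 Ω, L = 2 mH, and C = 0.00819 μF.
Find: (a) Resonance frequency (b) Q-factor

Step 1 — Resonance condition Im(Z)=0 gives ω₀ = 1/√(LC).
Step 2 — ω₀ = 1/√(0.002·8.19e-09) = 2.471e+05 rad/s.
Step 3 — f₀ = ω₀/(2π) = 3.932e+04 Hz.
Step 4 — Series Q: Q = ω₀L/R = 2.471e+05·0.002/363 = 1.361.

(a) f₀ = 3.932e+04 Hz  (b) Q = 1.361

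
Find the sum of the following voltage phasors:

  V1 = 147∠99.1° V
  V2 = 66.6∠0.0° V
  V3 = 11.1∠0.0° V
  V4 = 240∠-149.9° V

Step 1 — Convert each phasor to rectangular form:
  V1 = 147·(cos(99.1°) + j·sin(99.1°)) = -23.25 + j145.1 V
  V2 = 66.6·(cos(0.0°) + j·sin(0.0°)) = 66.6 V
  V3 = 11.1·(cos(0.0°) + j·sin(0.0°)) = 11.1 V
  V4 = 240·(cos(-149.9°) + j·sin(-149.9°)) = -207.6 - j120.4 V
Step 2 — Sum components: V_total = -153.2 + j24.79 V.
Step 3 — Convert to polar: |V_total| = 155.2 V, ∠V_total = 170.8°.

V_total = 155.2∠170.8° V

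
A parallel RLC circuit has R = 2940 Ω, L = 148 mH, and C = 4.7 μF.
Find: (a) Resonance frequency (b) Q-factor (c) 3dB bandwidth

Step 1 — Resonance: ω₀ = 1/√(LC) = 1/√(0.148·4.7e-06) = 1199 rad/s.
Step 2 — f₀ = ω₀/(2π) = 190.8 Hz.
Step 3 — Parallel Q: Q = R/(ω₀L) = 2940/(1199·0.148) = 16.57.
Step 4 — Bandwidth: Δω = ω₀/Q = 72.37 rad/s; BW = Δω/(2π) = 11.52 Hz.

(a) f₀ = 190.8 Hz  (b) Q = 16.57  (c) BW = 11.52 Hz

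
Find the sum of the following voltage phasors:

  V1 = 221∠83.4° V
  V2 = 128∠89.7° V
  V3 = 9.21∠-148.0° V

Step 1 — Convert each phasor to rectangular form:
  V1 = 221·(cos(83.4°) + j·sin(83.4°)) = 25.4 + j219.5 V
  V2 = 128·(cos(89.7°) + j·sin(89.7°)) = 0.6702 + j128 V
  V3 = 9.21·(cos(-148.0°) + j·sin(-148.0°)) = -7.811 - j4.881 V
Step 2 — Sum components: V_total = 18.26 + j342.7 V.
Step 3 — Convert to polar: |V_total| = 343.1 V, ∠V_total = 86.9°.

V_total = 343.1∠86.9° V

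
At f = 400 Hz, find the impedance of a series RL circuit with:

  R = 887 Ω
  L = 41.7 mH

Step 1 — Angular frequency: ω = 2π·f = 2π·400 = 2513 rad/s.
Step 2 — Component impedances:
  R: Z = R = 887 Ω
  L: Z = jωL = j·2513·0.0417 = 0 + j104.8 Ω
Step 3 — Series combination: Z_total = R + L = 887 + j104.8 Ω = 893.2∠6.7° Ω.

Z = 887 + j104.8 Ω = 893.2∠6.7° Ω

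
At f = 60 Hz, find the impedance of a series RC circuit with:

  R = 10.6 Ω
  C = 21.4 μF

Step 1 — Angular frequency: ω = 2π·f = 2π·60 = 377 rad/s.
Step 2 — Component impedances:
  R: Z = R = 10.6 Ω
  C: Z = 1/(jωC) = -j/(ω·C) = 0 - j124 Ω
Step 3 — Series combination: Z_total = R + C = 10.6 - j124 Ω = 124.4∠-85.1° Ω.

Z = 10.6 - j124 Ω = 124.4∠-85.1° Ω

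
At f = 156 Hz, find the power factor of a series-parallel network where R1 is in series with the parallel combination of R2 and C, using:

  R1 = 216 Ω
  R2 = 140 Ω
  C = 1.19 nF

Step 1 — Angular frequency: ω = 2π·f = 2π·156 = 980.2 rad/s.
Step 2 — Component impedances:
  R1: Z = R = 216 Ω
  R2: Z = R = 140 Ω
  C: Z = 1/(jωC) = -j/(ω·C) = 0 - j8.573e+05 Ω
Step 3 — Parallel branch: R2 || C = 1/(1/R2 + 1/C) = 140 - j0.02286 Ω.
Step 4 — Series with R1: Z_total = R1 + (R2 || C) = 356 - j0.02286 Ω = 356∠-0.0° Ω.
Step 5 — Power factor: PF = cos(φ) = Re(Z)/|Z| = 356/356 = 1.
Step 6 — Type: Im(Z) = -0.02286 ⇒ leading (phase φ = -0.0°).

PF = 1 (leading, φ = -0.0°)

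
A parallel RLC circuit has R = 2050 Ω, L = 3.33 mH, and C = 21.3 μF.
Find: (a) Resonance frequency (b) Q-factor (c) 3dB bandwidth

Step 1 — Resonance: ω₀ = 1/√(LC) = 1/√(0.00333·2.13e-05) = 3755 rad/s.
Step 2 — f₀ = ω₀/(2π) = 597.6 Hz.
Step 3 — Parallel Q: Q = R/(ω₀L) = 2050/(3755·0.00333) = 164.
Step 4 — Bandwidth: Δω = ω₀/Q = 22.9 rad/s; BW = Δω/(2π) = 3.645 Hz.

(a) f₀ = 597.6 Hz  (b) Q = 164  (c) BW = 3.645 Hz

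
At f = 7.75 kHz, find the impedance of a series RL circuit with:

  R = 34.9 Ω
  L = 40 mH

Step 1 — Angular frequency: ω = 2π·f = 2π·7750 = 4.869e+04 rad/s.
Step 2 — Component impedances:
  R: Z = R = 34.9 Ω
  L: Z = jωL = j·4.869e+04·0.04 = 0 + j1948 Ω
Step 3 — Series combination: Z_total = R + L = 34.9 + j1948 Ω = 1948∠89.0° Ω.

Z = 34.9 + j1948 Ω = 1948∠89.0° Ω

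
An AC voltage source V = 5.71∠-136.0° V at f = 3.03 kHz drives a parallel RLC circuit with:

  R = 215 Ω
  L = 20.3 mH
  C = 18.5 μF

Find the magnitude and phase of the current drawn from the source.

Step 1 — Angular frequency: ω = 2π·f = 2π·3030 = 1.904e+04 rad/s.
Step 2 — Component impedances:
  R: Z = R = 215 Ω
  L: Z = jωL = j·1.904e+04·0.0203 = 0 + j386.5 Ω
  C: Z = 1/(jωC) = -j/(ω·C) = 0 - j2.839 Ω
Step 3 — Parallel combination: 1/Z_total = 1/R + 1/L + 1/C; Z_total = 0.03805 - j2.86 Ω = 2.86∠-89.2° Ω.
Step 4 — Source phasor: V = 5.71∠-136.0° V = -4.107 - j3.966 V.
Step 5 — Ohm's law: I = V / Z_total = (-4.107 - j3.966) / (0.03805 - j2.86) = 1.368 - j1.454 A.
Step 6 — Convert to polar: |I| = 1.996 A, ∠I = -46.8°.

I = 1.996∠-46.8° A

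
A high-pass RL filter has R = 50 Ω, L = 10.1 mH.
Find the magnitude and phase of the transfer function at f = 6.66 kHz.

Step 1 — Angular frequency: ω = 2π·6660 = 4.185e+04 rad/s.
Step 2 — Transfer function: H(jω) = jωL/(R + jωL).
Step 3 — Numerator jωL = j·422.6; denominator R + jωL = 50 + j422.6.
Step 4 — H = 0.9862 + j0.1167.
Step 5 — Magnitude: |H| = 0.9931 (-0.1 dB); phase: φ = 6.7°.

|H| = 0.9931 (-0.1 dB), φ = 6.7°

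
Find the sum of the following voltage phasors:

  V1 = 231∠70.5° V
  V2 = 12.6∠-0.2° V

Step 1 — Convert each phasor to rectangular form:
  V1 = 231·(cos(70.5°) + j·sin(70.5°)) = 77.11 + j217.8 V
  V2 = 12.6·(cos(-0.2°) + j·sin(-0.2°)) = 12.6 - j0.04398 V
Step 2 — Sum components: V_total = 89.71 + j217.7 V.
Step 3 — Convert to polar: |V_total| = 235.5 V, ∠V_total = 67.6°.

V_total = 235.5∠67.6° V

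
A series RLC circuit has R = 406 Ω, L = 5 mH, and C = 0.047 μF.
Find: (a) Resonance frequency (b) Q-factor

Step 1 — Resonance condition Im(Z)=0 gives ω₀ = 1/√(LC).
Step 2 — ω₀ = 1/√(0.005·4.7e-08) = 6.523e+04 rad/s.
Step 3 — f₀ = ω₀/(2π) = 1.038e+04 Hz.
Step 4 — Series Q: Q = ω₀L/R = 6.523e+04·0.005/406 = 0.8034.

(a) f₀ = 1.038e+04 Hz  (b) Q = 0.8034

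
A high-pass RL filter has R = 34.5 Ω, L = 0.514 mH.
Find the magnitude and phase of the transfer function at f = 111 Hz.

Step 1 — Angular frequency: ω = 2π·111 = 697.4 rad/s.
Step 2 — Transfer function: H(jω) = jωL/(R + jωL).
Step 3 — Numerator jωL = j·0.3585; denominator R + jωL = 34.5 + j0.3585.
Step 4 — H = 0.000108 + j0.01039.
Step 5 — Magnitude: |H| = 0.01039 (-39.7 dB); phase: φ = 89.4°.

|H| = 0.01039 (-39.7 dB), φ = 89.4°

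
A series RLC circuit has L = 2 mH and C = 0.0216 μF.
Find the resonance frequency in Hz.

Step 1 — Resonance condition Im(Z)=0 gives ω₀ = 1/√(LC).
Step 2 — ω₀ = 1/√(0.002·2.16e-08) = 1.521e+05 rad/s.
Step 3 — f₀ = ω₀/(2π) = 2.421e+04 Hz.

f₀ = 2.421e+04 Hz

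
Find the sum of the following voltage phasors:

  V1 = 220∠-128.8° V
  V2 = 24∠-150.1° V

Step 1 — Convert each phasor to rectangular form:
  V1 = 220·(cos(-128.8°) + j·sin(-128.8°)) = -137.9 - j171.5 V
  V2 = 24·(cos(-150.1°) + j·sin(-150.1°)) = -20.81 - j11.96 V
Step 2 — Sum components: V_total = -158.7 - j183.4 V.
Step 3 — Convert to polar: |V_total| = 242.5 V, ∠V_total = -130.9°.

V_total = 242.5∠-130.9° V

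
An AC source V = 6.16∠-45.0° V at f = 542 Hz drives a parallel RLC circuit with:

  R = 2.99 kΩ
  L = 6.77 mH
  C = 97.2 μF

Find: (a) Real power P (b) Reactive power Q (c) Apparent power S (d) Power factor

Step 1 — Angular frequency: ω = 2π·f = 2π·542 = 3405 rad/s.
Step 2 — Component impedances:
  R: Z = R = 2990 Ω
  L: Z = jωL = j·3405·0.00677 = 0 + j23.06 Ω
  C: Z = 1/(jωC) = -j/(ω·C) = 0 - j3.021 Ω
Step 3 — Parallel combination: 1/Z_total = 1/R + 1/L + 1/C; Z_total = 0.004042 - j3.477 Ω = 3.477∠-89.9° Ω.
Step 4 — Source phasor: V = 6.16∠-45.0° V = 4.356 - j4.356 V.
Step 5 — Current: I = V / Z = 1.254 + j1.251 A = 1.772∠44.9° A.
Step 6 — Complex power: S = V·I* = 0.01269 - j10.91 VA.
Step 7 — Real power: P = Re(S) = 0.01269 W.
Step 8 — Reactive power: Q = Im(S) = -10.91 VAR.
Step 9 — Apparent power: |S| = 10.91 VA.
Step 10 — Power factor: PF = P/|S| = 0.001163 (leading).

(a) P = 0.01269 W  (b) Q = -10.91 VAR  (c) S = 10.91 VA  (d) PF = 0.001163 (leading)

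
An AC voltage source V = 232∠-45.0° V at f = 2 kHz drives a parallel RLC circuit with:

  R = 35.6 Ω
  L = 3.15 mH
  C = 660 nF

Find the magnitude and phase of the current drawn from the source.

Step 1 — Angular frequency: ω = 2π·f = 2π·2000 = 1.257e+04 rad/s.
Step 2 — Component impedances:
  R: Z = R = 35.6 Ω
  L: Z = jωL = j·1.257e+04·0.00315 = 0 + j39.58 Ω
  C: Z = 1/(jωC) = -j/(ω·C) = 0 - j120.6 Ω
Step 3 — Parallel combination: 1/Z_total = 1/R + 1/L + 1/C; Z_total = 26.08 + j15.76 Ω = 30.47∠31.1° Ω.
Step 4 — Source phasor: V = 232∠-45.0° V = 164 - j164 V.
Step 5 — Ohm's law: I = V / Z_total = (164 - j164) / (26.08 + j15.76) = 1.824 - j7.392 A.
Step 6 — Convert to polar: |I| = 7.614 A, ∠I = -76.1°.

I = 7.614∠-76.1° A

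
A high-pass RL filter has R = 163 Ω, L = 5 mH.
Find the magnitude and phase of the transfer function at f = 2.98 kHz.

Step 1 — Angular frequency: ω = 2π·2980 = 1.872e+04 rad/s.
Step 2 — Transfer function: H(jω) = jωL/(R + jωL).
Step 3 — Numerator jωL = j·93.62; denominator R + jωL = 163 + j93.62.
Step 4 — H = 0.2481 + j0.4319.
Step 5 — Magnitude: |H| = 0.498 (-6.1 dB); phase: φ = 60.1°.

|H| = 0.498 (-6.1 dB), φ = 60.1°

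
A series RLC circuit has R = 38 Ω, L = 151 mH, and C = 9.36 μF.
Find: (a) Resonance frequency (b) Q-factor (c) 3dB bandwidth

Step 1 — Resonance condition Im(Z)=0 gives ω₀ = 1/√(LC).
Step 2 — ω₀ = 1/√(0.151·9.36e-06) = 841.2 rad/s.
Step 3 — f₀ = ω₀/(2π) = 133.9 Hz.
Step 4 — Series Q: Q = ω₀L/R = 841.2·0.151/38 = 3.342.
Step 5 — 3dB bandwidth: Δω = ω₀/Q = 251.7 rad/s; BW = Δω/(2π) = 40.05 Hz.

(a) f₀ = 133.9 Hz  (b) Q = 3.342  (c) BW = 40.05 Hz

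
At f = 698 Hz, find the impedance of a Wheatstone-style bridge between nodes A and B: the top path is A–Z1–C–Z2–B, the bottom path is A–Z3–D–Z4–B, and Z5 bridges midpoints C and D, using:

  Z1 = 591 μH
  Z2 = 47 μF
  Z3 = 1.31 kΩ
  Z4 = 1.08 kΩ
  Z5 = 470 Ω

Step 1 — Angular frequency: ω = 2π·f = 2π·698 = 4386 rad/s.
Step 2 — Component impedances:
  Z1: Z = jωL = j·4386·0.000591 = 0 + j2.592 Ω
  Z2: Z = 1/(jωC) = -j/(ω·C) = 0 - j4.851 Ω
  Z3: Z = R = 1310 Ω
  Z4: Z = R = 1080 Ω
  Z5: Z = R = 470 Ω
Step 3 — Bridge requires nodal analysis (the Z5 bridge couples midpoints C and D, so the two paths cannot be reduced to a simple series/parallel combination). Setting node B to ground and injecting 1 A at node A, the 3-node admittance system at A, C, D solves to V_A = Z_AB = 0.01595 - j2.259 Ω = 2.259∠-89.6° Ω.

Z = 0.01595 - j2.259 Ω = 2.259∠-89.6° Ω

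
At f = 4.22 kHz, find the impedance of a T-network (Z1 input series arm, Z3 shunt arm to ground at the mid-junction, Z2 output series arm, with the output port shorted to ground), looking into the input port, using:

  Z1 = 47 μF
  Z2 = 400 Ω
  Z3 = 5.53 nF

Step 1 — Angular frequency: ω = 2π·f = 2π·4220 = 2.652e+04 rad/s.
Step 2 — Component impedances:
  Z1: Z = 1/(jωC) = -j/(ω·C) = 0 - j0.8024 Ω
  Z2: Z = R = 400 Ω
  Z3: Z = 1/(jωC) = -j/(ω·C) = 0 - j6820 Ω
Step 3 — With the output port shorted to ground, the output series arm Z2 runs from the junction to ground; the shunt arm Z3 also runs from the junction to ground. They appear in parallel: Z3 || Z2 = 398.6 - j23.38 Ω.
Step 4 — Series with input arm Z1: Z_in = Z1 + (Z3 || Z2) = 398.6 - j24.18 Ω = 399.4∠-3.5° Ω.

Z = 398.6 - j24.18 Ω = 399.4∠-3.5° Ω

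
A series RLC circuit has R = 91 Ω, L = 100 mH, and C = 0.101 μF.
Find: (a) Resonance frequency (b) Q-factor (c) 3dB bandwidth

Step 1 — Resonance: ω₀ = 1/√(LC) = 1/√(0.1·1.01e-07) = 9950 rad/s.
Step 2 — f₀ = ω₀/(2π) = 1584 Hz.
Step 3 — Series Q: Q = ω₀L/R = 9950·0.1/91 = 10.93.
Step 4 — Bandwidth: Δω = ω₀/Q = 910 rad/s; BW = Δω/(2π) = 144.8 Hz.

(a) f₀ = 1584 Hz  (b) Q = 10.93  (c) BW = 144.8 Hz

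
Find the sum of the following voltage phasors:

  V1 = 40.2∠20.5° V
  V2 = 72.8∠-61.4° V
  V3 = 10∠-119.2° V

Step 1 — Convert each phasor to rectangular form:
  V1 = 40.2·(cos(20.5°) + j·sin(20.5°)) = 37.65 + j14.08 V
  V2 = 72.8·(cos(-61.4°) + j·sin(-61.4°)) = 34.85 - j63.92 V
  V3 = 10·(cos(-119.2°) + j·sin(-119.2°)) = -4.879 - j8.729 V
Step 2 — Sum components: V_total = 67.62 - j58.57 V.
Step 3 — Convert to polar: |V_total| = 89.46 V, ∠V_total = -40.9°.

V_total = 89.46∠-40.9° V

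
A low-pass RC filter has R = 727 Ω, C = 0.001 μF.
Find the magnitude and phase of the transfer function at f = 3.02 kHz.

Step 1 — Angular frequency: ω = 2π·3020 = 1.898e+04 rad/s.
Step 2 — Transfer function: H(jω) = 1/(1 + jωRC).
Step 3 — Denominator: 1 + jωRC = 1 + j·1.898e+04·727·1e-09 = 1 + j0.01379.
Step 4 — H = 0.9998 - j0.01379.
Step 5 — Magnitude: |H| = 0.9999 (-0.0 dB); phase: φ = -0.8°.

|H| = 0.9999 (-0.0 dB), φ = -0.8°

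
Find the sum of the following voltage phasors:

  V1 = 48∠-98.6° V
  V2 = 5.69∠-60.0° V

Step 1 — Convert each phasor to rectangular form:
  V1 = 48·(cos(-98.6°) + j·sin(-98.6°)) = -7.178 - j47.46 V
  V2 = 5.69·(cos(-60.0°) + j·sin(-60.0°)) = 2.845 - j4.928 V
Step 2 — Sum components: V_total = -4.333 - j52.39 V.
Step 3 — Convert to polar: |V_total| = 52.57 V, ∠V_total = -94.7°.

V_total = 52.57∠-94.7° V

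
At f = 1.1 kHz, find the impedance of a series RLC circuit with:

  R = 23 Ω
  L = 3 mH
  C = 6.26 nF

Step 1 — Angular frequency: ω = 2π·f = 2π·1100 = 6912 rad/s.
Step 2 — Component impedances:
  R: Z = R = 23 Ω
  L: Z = jωL = j·6912·0.003 = 0 + j20.73 Ω
  C: Z = 1/(jωC) = -j/(ω·C) = 0 - j2.311e+04 Ω
Step 3 — Series combination: Z_total = R + L + C = 23 - j2.309e+04 Ω = 2.309e+04∠-89.9° Ω.

Z = 23 - j2.309e+04 Ω = 2.309e+04∠-89.9° Ω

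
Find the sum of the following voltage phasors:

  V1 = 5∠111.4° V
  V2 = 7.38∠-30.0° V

Step 1 — Convert each phasor to rectangular form:
  V1 = 5·(cos(111.4°) + j·sin(111.4°)) = -1.824 + j4.655 V
  V2 = 7.38·(cos(-30.0°) + j·sin(-30.0°)) = 6.391 - j3.69 V
Step 2 — Sum components: V_total = 4.567 + j0.9653 V.
Step 3 — Convert to polar: |V_total| = 4.668 V, ∠V_total = 11.9°.

V_total = 4.668∠11.9° V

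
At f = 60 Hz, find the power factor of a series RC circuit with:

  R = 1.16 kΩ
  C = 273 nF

Step 1 — Angular frequency: ω = 2π·f = 2π·60 = 377 rad/s.
Step 2 — Component impedances:
  R: Z = R = 1160 Ω
  C: Z = 1/(jωC) = -j/(ω·C) = 0 - j9716 Ω
Step 3 — Series combination: Z_total = R + C = 1160 - j9716 Ω = 9785∠-83.2° Ω.
Step 4 — Power factor: PF = cos(φ) = Re(Z)/|Z| = 1160/9785 = 0.1185.
Step 5 — Type: Im(Z) = -9716 ⇒ leading (phase φ = -83.2°).

PF = 0.1185 (leading, φ = -83.2°)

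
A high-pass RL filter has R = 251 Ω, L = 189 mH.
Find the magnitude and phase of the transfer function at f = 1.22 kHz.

Step 1 — Angular frequency: ω = 2π·1220 = 7665 rad/s.
Step 2 — Transfer function: H(jω) = jωL/(R + jωL).
Step 3 — Numerator jωL = j·1449; denominator R + jωL = 251 + j1449.
Step 4 — H = 0.9709 + j0.1682.
Step 5 — Magnitude: |H| = 0.9853 (-0.1 dB); phase: φ = 9.8°.

|H| = 0.9853 (-0.1 dB), φ = 9.8°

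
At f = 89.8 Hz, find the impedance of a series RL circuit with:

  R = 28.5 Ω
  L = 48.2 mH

Step 1 — Angular frequency: ω = 2π·f = 2π·89.8 = 564.2 rad/s.
Step 2 — Component impedances:
  R: Z = R = 28.5 Ω
  L: Z = jωL = j·564.2·0.0482 = 0 + j27.2 Ω
Step 3 — Series combination: Z_total = R + L = 28.5 + j27.2 Ω = 39.39∠43.7° Ω.

Z = 28.5 + j27.2 Ω = 39.39∠43.7° Ω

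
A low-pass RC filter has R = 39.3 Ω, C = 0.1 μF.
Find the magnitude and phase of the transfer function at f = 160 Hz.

Step 1 — Angular frequency: ω = 2π·160 = 1005 rad/s.
Step 2 — Transfer function: H(jω) = 1/(1 + jωRC).
Step 3 — Denominator: 1 + jωRC = 1 + j·1005·39.3·1e-07 = 1 + j0.003951.
Step 4 — H = 1 - j0.003951.
Step 5 — Magnitude: |H| = 1 (-0.0 dB); phase: φ = -0.2°.

|H| = 1 (-0.0 dB), φ = -0.2°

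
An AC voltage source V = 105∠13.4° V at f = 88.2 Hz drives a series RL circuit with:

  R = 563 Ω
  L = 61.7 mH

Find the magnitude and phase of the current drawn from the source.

Step 1 — Angular frequency: ω = 2π·f = 2π·88.2 = 554.2 rad/s.
Step 2 — Component impedances:
  R: Z = R = 563 Ω
  L: Z = jωL = j·554.2·0.0617 = 0 + j34.19 Ω
Step 3 — Series combination: Z_total = R + L = 563 + j34.19 Ω = 564∠3.5° Ω.
Step 4 — Source phasor: V = 105∠13.4° V = 102.1 + j24.33 V.
Step 5 — Ohm's law: I = V / Z_total = (102.1 + j24.33) / (563 + j34.19) = 0.1834 + j0.03208 A.
Step 6 — Convert to polar: |I| = 0.1862 A, ∠I = 9.9°.

I = 0.1862∠9.9° A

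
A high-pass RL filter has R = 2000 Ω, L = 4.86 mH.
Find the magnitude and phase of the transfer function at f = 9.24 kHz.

Step 1 — Angular frequency: ω = 2π·9240 = 5.806e+04 rad/s.
Step 2 — Transfer function: H(jω) = jωL/(R + jωL).
Step 3 — Numerator jωL = j·282.2; denominator R + jωL = 2000 + j282.2.
Step 4 — H = 0.01951 + j0.1383.
Step 5 — Magnitude: |H| = 0.1397 (-17.1 dB); phase: φ = 82.0°.

|H| = 0.1397 (-17.1 dB), φ = 82.0°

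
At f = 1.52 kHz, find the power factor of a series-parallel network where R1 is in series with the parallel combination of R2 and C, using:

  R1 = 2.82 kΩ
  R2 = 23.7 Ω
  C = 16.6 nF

Step 1 — Angular frequency: ω = 2π·f = 2π·1520 = 9550 rad/s.
Step 2 — Component impedances:
  R1: Z = R = 2820 Ω
  R2: Z = R = 23.7 Ω
  C: Z = 1/(jωC) = -j/(ω·C) = 0 - j6308 Ω
Step 3 — Parallel branch: R2 || C = 1/(1/R2 + 1/C) = 23.7 - j0.08905 Ω.
Step 4 — Series with R1: Z_total = R1 + (R2 || C) = 2844 - j0.08905 Ω = 2844∠-0.0° Ω.
Step 5 — Power factor: PF = cos(φ) = Re(Z)/|Z| = 2844/2844 = 1.
Step 6 — Type: Im(Z) = -0.08905 ⇒ leading (phase φ = -0.0°).

PF = 1 (leading, φ = -0.0°)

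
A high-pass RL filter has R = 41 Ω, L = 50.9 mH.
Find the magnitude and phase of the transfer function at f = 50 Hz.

Step 1 — Angular frequency: ω = 2π·50 = 314.2 rad/s.
Step 2 — Transfer function: H(jω) = jωL/(R + jωL).
Step 3 — Numerator jωL = j·15.99; denominator R + jωL = 41 + j15.99.
Step 4 — H = 0.132 + j0.3385.
Step 5 — Magnitude: |H| = 0.3634 (-8.8 dB); phase: φ = 68.7°.

|H| = 0.3634 (-8.8 dB), φ = 68.7°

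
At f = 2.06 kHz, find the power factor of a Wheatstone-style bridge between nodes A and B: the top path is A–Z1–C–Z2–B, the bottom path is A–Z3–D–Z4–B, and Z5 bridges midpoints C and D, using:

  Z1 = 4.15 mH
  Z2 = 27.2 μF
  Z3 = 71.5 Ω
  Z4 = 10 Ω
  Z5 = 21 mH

Step 1 — Angular frequency: ω = 2π·f = 2π·2060 = 1.294e+04 rad/s.
Step 2 — Component impedances:
  Z1: Z = jωL = j·1.294e+04·0.00415 = 0 + j53.71 Ω
  Z2: Z = 1/(jωC) = -j/(ω·C) = 0 - j2.84 Ω
  Z3: Z = R = 71.5 Ω
  Z4: Z = R = 10 Ω
  Z5: Z = jωL = j·1.294e+04·0.021 = 0 + j271.8 Ω
Step 3 — Bridge requires nodal analysis (the Z5 bridge couples midpoints C and D, so the two paths cannot be reduced to a simple series/parallel combination). Setting node B to ground and injecting 1 A at node A, the 3-node admittance system at A, C, D solves to V_A = Z_AB = 22.66 + j36.51 Ω = 42.97∠58.2° Ω.
Step 4 — Power factor: PF = cos(φ) = Re(Z)/|Z| = 22.659/42.966 = 0.5274.
Step 5 — Type: Im(Z) = 36.51 ⇒ lagging (phase φ = 58.2°).

PF = 0.5274 (lagging, φ = 58.2°)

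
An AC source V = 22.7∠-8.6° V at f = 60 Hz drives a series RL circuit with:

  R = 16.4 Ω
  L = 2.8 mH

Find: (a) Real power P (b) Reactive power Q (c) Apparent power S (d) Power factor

Step 1 — Angular frequency: ω = 2π·f = 2π·60 = 377 rad/s.
Step 2 — Component impedances:
  R: Z = R = 16.4 Ω
  L: Z = jωL = j·377·0.0028 = 0 + j1.056 Ω
Step 3 — Series combination: Z_total = R + L = 16.4 + j1.056 Ω = 16.43∠3.7° Ω.
Step 4 — Source phasor: V = 22.7∠-8.6° V = 22.44 - j3.394 V.
Step 5 — Current: I = V / Z = 1.35 - j0.2938 A = 1.381∠-12.3° A.
Step 6 — Complex power: S = V·I* = 31.29 + j2.014 VA.
Step 7 — Real power: P = Re(S) = 31.29 W.
Step 8 — Reactive power: Q = Im(S) = 2.014 VAR.
Step 9 — Apparent power: |S| = 31.36 VA.
Step 10 — Power factor: PF = P/|S| = 0.9979 (lagging).

(a) P = 31.29 W  (b) Q = 2.014 VAR  (c) S = 31.36 VA  (d) PF = 0.9979 (lagging)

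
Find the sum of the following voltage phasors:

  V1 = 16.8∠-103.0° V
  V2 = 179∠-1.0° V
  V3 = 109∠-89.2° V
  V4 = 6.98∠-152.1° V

Step 1 — Convert each phasor to rectangular form:
  V1 = 16.8·(cos(-103.0°) + j·sin(-103.0°)) = -3.779 - j16.37 V
  V2 = 179·(cos(-1.0°) + j·sin(-1.0°)) = 179 - j3.124 V
  V3 = 109·(cos(-89.2°) + j·sin(-89.2°)) = 1.522 - j109 V
  V4 = 6.98·(cos(-152.1°) + j·sin(-152.1°)) = -6.169 - j3.266 V
Step 2 — Sum components: V_total = 170.5 - j131.7 V.
Step 3 — Convert to polar: |V_total| = 215.5 V, ∠V_total = -37.7°.

V_total = 215.5∠-37.7° V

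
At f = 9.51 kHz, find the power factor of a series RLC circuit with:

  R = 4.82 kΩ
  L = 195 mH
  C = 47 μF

Step 1 — Angular frequency: ω = 2π·f = 2π·9510 = 5.975e+04 rad/s.
Step 2 — Component impedances:
  R: Z = R = 4820 Ω
  L: Z = jωL = j·5.975e+04·0.195 = 0 + j1.165e+04 Ω
  C: Z = 1/(jωC) = -j/(ω·C) = 0 - j0.3561 Ω
Step 3 — Series combination: Z_total = R + L + C = 4820 + j1.165e+04 Ω = 1.261e+04∠67.5° Ω.
Step 4 — Power factor: PF = cos(φ) = Re(Z)/|Z| = 4820/12609 = 0.3823.
Step 5 — Type: Im(Z) = 1.165e+04 ⇒ lagging (phase φ = 67.5°).

PF = 0.3823 (lagging, φ = 67.5°)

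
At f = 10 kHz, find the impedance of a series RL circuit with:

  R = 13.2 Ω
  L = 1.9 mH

Step 1 — Angular frequency: ω = 2π·f = 2π·1e+04 = 6.283e+04 rad/s.
Step 2 — Component impedances:
  R: Z = R = 13.2 Ω
  L: Z = jωL = j·6.283e+04·0.0019 = 0 + j119.4 Ω
Step 3 — Series combination: Z_total = R + L = 13.2 + j119.4 Ω = 120.1∠83.7° Ω.

Z = 13.2 + j119.4 Ω = 120.1∠83.7° Ω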